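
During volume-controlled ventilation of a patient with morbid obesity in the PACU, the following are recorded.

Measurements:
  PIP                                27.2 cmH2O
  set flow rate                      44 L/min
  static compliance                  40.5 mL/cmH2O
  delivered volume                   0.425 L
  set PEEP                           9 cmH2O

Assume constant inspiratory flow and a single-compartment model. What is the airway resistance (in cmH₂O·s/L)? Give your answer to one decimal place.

10.5

Flow: 44 L/min ÷ 60 = 0.7333 L/s.
Equation of motion (constant flow): PIP = Vt/C + R·V̇ + PEEP.
R·V̇ = PIP − Vt/C − PEEP = 27.2 − 425/40.5 − 9 = 27.2 − 10.494 − 9 = 7.706 cmH2O.
R = 7.706 / 0.7333 = 10.509 cmH2O·s/L.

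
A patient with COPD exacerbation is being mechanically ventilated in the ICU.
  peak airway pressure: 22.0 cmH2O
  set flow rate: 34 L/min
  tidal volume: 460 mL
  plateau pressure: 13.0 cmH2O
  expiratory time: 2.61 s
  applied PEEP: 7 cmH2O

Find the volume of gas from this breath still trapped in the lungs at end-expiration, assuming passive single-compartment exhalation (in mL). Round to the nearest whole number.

54

Flow: 34 L/min ÷ 60 = 0.5667 L/s.
R = (PIP − Pplat)/V̇ = (22.0 − 13.0) / 0.5667 = 9.0/0.5667 = 15.881 cmH2O·s/L.
C = Vt/(Pplat − PEEP) = 460.0 / (13.0 − 7) = 460.0/6.0 = 76.667 mL/cmH2O.
τ = R × C = 15.881 × 0.07667 L/cmH2O = 1.218 s.
Fraction remaining = e^(−Te/τ) = e^(−2.61/1.218) = 0.1173.
Trapped volume = 460.0 × 0.1173 = 53.958 mL.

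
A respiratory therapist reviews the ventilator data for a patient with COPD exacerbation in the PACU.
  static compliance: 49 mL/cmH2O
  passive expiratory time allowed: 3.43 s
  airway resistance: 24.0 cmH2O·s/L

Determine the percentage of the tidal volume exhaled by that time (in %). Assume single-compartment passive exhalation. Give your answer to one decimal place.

τ = R × C = 24.0 × 49 mL/cmH2O = 24.0 × 0.049 L/cmH2O = 1.176 s.
Passive exhalation: V(t)/V₀ = e^(−t/τ) = e^(−3.43/1.176) = 0.05411.
Fraction exhaled = 1 − 0.05411 = 0.9459 → 94.59%.

94.6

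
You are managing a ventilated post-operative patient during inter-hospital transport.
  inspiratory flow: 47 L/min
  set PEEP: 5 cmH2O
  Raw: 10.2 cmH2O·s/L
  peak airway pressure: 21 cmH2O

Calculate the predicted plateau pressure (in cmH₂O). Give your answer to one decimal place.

13.0

Flow: 47 L/min ÷ 60 = 0.7833 L/s.
Pplat = PIP − Raw × flow = 21 − 10.2 × 0.7833 = 21 − 7.99 = 13.01 cmH2O.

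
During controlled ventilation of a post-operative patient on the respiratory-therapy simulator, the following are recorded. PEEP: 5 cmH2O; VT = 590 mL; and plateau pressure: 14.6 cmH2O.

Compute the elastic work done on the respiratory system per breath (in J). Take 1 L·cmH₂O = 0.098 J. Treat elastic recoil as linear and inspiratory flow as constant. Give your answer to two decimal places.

Elastic work ≈ ½ × (Pplat − PEEP) × Vt = 0.5 × (14.6 − 5) × 0.590 L = 0.5 × 9.6 × 0.590 = 2.832 L·cmH2O.
× 0.098 J/(L·cmH2O) → 0.2775 J.

0.28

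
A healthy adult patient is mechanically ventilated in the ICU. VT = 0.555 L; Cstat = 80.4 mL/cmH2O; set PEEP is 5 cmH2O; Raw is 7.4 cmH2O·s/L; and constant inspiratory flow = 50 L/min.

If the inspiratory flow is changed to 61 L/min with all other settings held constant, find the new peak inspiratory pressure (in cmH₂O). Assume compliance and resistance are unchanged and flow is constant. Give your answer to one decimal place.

19.4

Flow: 50 L/min ÷ 60 = 0.8333 L/s.
New flow: 61 L/min ÷ 60 = 1.0167 L/s.
PIP = Vt/C + R·V̇ + PEEP (constant-flow equation of motion).
Only the resistive term changes: ΔPIP = R × ΔV̇ = 7.4 × (1.0167 − 0.8333) = 7.4 × 0.1834 = 1.357 cmH2O.
Original PIP = 555/80.4 + 7.4×0.8333 + 5 = 18.069 cmH2O; new PIP = 18.069 + (1.357) = 19.426 cmH2O.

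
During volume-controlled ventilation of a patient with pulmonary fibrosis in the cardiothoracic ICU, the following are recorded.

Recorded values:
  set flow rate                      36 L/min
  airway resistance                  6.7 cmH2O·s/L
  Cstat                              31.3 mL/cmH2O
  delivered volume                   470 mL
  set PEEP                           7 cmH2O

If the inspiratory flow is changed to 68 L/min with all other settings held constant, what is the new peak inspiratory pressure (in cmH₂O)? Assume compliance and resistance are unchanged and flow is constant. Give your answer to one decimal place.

29.6

Flow: 36 L/min ÷ 60 = 0.6 L/s.
New flow: 68 L/min ÷ 60 = 1.1333 L/s.
PIP = Vt/C + R·V̇ + PEEP (constant-flow equation of motion).
Only the resistive term changes: ΔPIP = R × ΔV̇ = 6.7 × (1.1333 − 0.6) = 6.7 × 0.5333 = 3.573 cmH2O.
Original PIP = 470/31.3 + 6.7×0.6 + 7 = 26.036 cmH2O; new PIP = 26.036 + (3.573) = 29.609 cmH2O.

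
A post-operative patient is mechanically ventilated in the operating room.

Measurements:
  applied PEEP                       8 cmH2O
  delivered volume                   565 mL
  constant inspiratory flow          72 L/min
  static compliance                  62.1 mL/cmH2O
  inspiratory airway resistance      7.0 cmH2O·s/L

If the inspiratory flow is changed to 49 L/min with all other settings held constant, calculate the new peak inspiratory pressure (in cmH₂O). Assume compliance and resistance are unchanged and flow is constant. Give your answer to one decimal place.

Flow: 72 L/min ÷ 60 = 1.2 L/s.
New flow: 49 L/min ÷ 60 = 0.8167 L/s.
PIP = Vt/C + R·V̇ + PEEP (constant-flow equation of motion).
Only the resistive term changes: ΔPIP = R × ΔV̇ = 7.0 × (0.8167 − 1.2) = 7.0 × -0.3833 = -2.683 cmH2O.
Original PIP = 565/62.1 + 7.0×1.2 + 8 = 25.498 cmH2O; new PIP = 25.498 + (-2.683) = 22.815 cmH2O.

22.8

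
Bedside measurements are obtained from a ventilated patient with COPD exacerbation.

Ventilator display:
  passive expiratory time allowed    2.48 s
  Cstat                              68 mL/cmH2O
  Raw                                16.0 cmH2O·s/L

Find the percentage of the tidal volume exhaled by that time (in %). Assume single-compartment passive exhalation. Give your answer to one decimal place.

89.8

τ = R × C = 16.0 × 68 mL/cmH2O = 16.0 × 0.068 L/cmH2O = 1.088 s.
Passive exhalation: V(t)/V₀ = e^(−t/τ) = e^(−2.48/1.088) = 0.1023.
Fraction exhaled = 1 − 0.1023 = 0.8977 → 89.77%.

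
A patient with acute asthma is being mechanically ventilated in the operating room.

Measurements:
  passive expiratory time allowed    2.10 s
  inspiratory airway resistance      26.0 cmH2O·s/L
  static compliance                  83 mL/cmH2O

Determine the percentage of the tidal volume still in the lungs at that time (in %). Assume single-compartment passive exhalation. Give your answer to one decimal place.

τ = R × C = 26.0 × 83 mL/cmH2O = 26.0 × 0.083 L/cmH2O = 2.158 s.
Passive exhalation: V(t)/V₀ = e^(−t/τ) = e^(−2.10/2.158) = 0.3779.
Fraction remaining = 0.3779 → 37.79%.

37.8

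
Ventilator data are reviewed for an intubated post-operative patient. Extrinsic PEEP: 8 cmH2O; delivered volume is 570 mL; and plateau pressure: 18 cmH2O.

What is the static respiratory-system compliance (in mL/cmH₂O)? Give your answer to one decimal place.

57.0

Cstat = Vt / (Pplat − PEEP) = 570 / (18 − 8) = 570 / 10.0 = 57.0 mL/cmH2O.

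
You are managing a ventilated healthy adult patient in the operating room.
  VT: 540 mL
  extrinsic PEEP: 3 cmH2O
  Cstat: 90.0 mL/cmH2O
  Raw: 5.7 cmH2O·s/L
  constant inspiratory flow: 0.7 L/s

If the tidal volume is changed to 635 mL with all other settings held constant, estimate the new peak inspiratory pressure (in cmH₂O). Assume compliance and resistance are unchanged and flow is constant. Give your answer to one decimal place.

14.0

PIP = Vt/C + R·V̇ + PEEP (constant-flow equation of motion).
Only the elastic term changes: ΔPIP = ΔVt / C = (635 − 540) / 90.0 = 1.056 cmH2O.
Original PIP = 540/90.0 + 5.7×0.7 + 3 = 12.99 cmH2O; new PIP = 12.99 + (1.056) = 14.046 cmH2O.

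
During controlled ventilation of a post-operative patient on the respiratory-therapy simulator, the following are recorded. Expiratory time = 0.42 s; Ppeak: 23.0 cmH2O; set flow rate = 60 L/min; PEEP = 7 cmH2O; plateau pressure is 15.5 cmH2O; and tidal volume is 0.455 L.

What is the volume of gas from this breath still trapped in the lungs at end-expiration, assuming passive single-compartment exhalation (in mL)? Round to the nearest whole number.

160

Flow: 60 L/min ÷ 60 = 1 L/s.
R = (PIP − Pplat)/V̇ = (23.0 − 15.5) / 1 = 7.5/1 = 7.5 cmH2O·s/L.
C = Vt/(Pplat − PEEP) = 455.0 / (15.5 − 7) = 455.0/8.5 = 53.529 mL/cmH2O.
τ = R × C = 7.5 × 0.05353 L/cmH2O = 0.4015 s.
Fraction remaining = e^(−Te/τ) = e^(−0.42/0.4015) = 0.3513.
Trapped volume = 455.0 × 0.3513 = 159.84 mL.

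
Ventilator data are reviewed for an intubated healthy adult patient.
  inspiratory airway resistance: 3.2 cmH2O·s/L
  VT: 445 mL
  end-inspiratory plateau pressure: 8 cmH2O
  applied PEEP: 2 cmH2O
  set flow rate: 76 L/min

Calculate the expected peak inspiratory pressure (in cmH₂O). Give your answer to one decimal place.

12.1

Flow: 76 L/min ÷ 60 = 1.2667 L/s.
PIP = Pplat + Raw × flow = 8 + 3.2 × 1.2667 = 8 + 4.053 = 12.053 cmH2O.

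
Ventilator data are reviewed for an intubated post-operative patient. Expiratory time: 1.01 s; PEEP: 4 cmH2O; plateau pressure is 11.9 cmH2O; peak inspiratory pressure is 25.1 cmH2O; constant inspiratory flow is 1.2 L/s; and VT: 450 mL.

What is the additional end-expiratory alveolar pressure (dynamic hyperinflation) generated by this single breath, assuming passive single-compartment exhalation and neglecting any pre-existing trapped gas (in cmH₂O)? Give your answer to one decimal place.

1.6

R = (PIP − Pplat)/V̇ = (25.1 − 11.9) / 1.2 = 13.2/1.2 = 11.0 cmH2O·s/L.
C = Vt/(Pplat − PEEP) = 450.0 / (11.9 − 4) = 450.0/7.9 = 56.962 mL/cmH2O.
τ = R × C = 11.0 × 0.05696 L/cmH2O = 0.6266 s.
Fraction remaining = e^(−Te/τ) = e^(−1.01/0.6266) = 0.1995; trapped volume = 450.0 × 0.1995 = 89.775 mL.
Additional alveolar pressure from trapping ≈ V_trapped / C = 89.775 / 56.962 = 1.576 cmH2O.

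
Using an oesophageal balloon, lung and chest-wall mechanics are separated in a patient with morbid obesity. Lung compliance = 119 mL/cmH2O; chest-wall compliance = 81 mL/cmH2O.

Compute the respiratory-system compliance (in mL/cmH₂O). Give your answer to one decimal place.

48.2

Lung and chest wall are elastances in series: 1/Crs = 1/CL + 1/Ccw.
1/Crs = 1/119 + 1/81 = 0.02075.
Crs = 48.193 mL/cmH2O.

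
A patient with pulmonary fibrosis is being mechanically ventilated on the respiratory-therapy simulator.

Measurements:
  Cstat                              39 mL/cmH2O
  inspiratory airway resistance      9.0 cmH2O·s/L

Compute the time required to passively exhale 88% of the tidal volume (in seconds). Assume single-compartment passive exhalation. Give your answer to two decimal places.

0.74

τ = R × C = 9.0 × 39 mL/cmH2O = 9.0 × 0.039 L/cmH2O = 0.351 s.
Exhaled fraction f = 1 − e^(−t/τ) → t = −τ·ln(1 − f) = −0.351·ln(0.12) = 0.7442 s.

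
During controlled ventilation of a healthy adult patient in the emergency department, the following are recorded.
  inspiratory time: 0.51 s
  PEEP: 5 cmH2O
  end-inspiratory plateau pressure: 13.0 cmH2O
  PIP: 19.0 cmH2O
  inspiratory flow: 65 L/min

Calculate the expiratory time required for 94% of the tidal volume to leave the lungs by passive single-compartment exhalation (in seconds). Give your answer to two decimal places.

1.08

Flow: 65 L/min ÷ 60 = 1.0833 L/s.
Vt = flow × Ti = 1.0833 L/s × 0.51 s × 1000 mL/L = 552.48 mL.
R = (PIP − Pplat)/V̇ = (19.0 − 13.0) / 1.0833 = 6.0/1.0833 = 5.539 cmH2O·s/L.
C = Vt/(Pplat − PEEP) = 552.48 / (13.0 − 5) = 552.48/8.0 = 69.06 mL/cmH2O.
τ = R × C = 5.539 × 0.06906 L/cmH2O = 0.3825 s.
t = −τ·ln(1 − 0.94) = −0.3825·ln(0.06) = 1.076 s.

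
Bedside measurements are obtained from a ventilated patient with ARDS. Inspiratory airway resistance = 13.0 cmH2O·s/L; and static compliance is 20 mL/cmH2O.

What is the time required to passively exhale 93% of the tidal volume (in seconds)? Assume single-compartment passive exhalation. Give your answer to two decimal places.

0.69

τ = R × C = 13.0 × 20 mL/cmH2O = 13.0 × 0.020 L/cmH2O = 0.26 s.
Exhaled fraction f = 1 − e^(−t/τ) → t = −τ·ln(1 − f) = −0.26·ln(0.07) = 0.6914 s.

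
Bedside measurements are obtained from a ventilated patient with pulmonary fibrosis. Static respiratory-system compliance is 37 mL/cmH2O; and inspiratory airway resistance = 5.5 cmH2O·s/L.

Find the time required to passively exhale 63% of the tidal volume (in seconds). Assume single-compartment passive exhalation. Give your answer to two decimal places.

0.20

τ = R × C = 5.5 × 37 mL/cmH2O = 5.5 × 0.037 L/cmH2O = 0.2035 s.
Exhaled fraction f = 1 − e^(−t/τ) → t = −τ·ln(1 − f) = −0.2035·ln(0.37) = 0.2023 s.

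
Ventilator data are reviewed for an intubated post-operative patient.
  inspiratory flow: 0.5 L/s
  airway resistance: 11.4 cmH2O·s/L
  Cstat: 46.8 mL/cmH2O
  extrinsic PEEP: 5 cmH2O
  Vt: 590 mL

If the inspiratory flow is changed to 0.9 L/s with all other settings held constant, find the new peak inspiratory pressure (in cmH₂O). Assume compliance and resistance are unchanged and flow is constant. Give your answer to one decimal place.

PIP = Vt/C + R·V̇ + PEEP (constant-flow equation of motion).
Only the resistive term changes: ΔPIP = R × ΔV̇ = 11.4 × (0.9 − 0.5) = 11.4 × 0.4 = 4.56 cmH2O.
Original PIP = 590/46.8 + 11.4×0.5 + 5 = 23.307 cmH2O; new PIP = 23.307 + (4.56) = 27.867 cmH2O.

27.9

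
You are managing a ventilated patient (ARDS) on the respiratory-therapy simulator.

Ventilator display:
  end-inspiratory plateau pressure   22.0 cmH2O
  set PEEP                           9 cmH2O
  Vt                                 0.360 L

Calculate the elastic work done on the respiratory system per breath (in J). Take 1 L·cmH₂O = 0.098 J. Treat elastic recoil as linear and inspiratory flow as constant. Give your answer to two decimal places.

0.23

Elastic work ≈ ½ × (Pplat − PEEP) × Vt = 0.5 × (22.0 − 9) × 0.360 L = 0.5 × 13.0 × 0.360 = 2.34 L·cmH2O.
× 0.098 J/(L·cmH2O) → 0.2293 J.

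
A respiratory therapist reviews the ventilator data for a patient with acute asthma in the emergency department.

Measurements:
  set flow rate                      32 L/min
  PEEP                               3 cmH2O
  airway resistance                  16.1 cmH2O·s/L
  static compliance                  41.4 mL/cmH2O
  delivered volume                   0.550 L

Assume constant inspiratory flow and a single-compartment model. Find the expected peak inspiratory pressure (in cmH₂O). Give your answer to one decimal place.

24.9

Flow: 32 L/min ÷ 60 = 0.5333 L/s.
Equation of motion (constant flow): PIP = Vt/C + R·V̇ + PEEP.
PIP = 550/41.4 + 16.1×0.5333 + 3 = 13.285 + 8.586 + 3 = 24.871 cmH2O.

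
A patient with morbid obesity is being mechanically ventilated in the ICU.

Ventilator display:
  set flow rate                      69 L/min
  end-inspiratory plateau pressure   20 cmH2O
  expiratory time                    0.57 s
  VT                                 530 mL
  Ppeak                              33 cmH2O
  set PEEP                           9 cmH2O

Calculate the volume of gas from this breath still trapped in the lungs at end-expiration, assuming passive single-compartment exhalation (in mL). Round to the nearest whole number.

Flow: 69 L/min ÷ 60 = 1.15 L/s.
R = (PIP − Pplat)/V̇ = (33 − 20) / 1.15 = 13.0/1.15 = 11.304 cmH2O·s/L.
C = Vt/(Pplat − PEEP) = 530.0 / (20 − 9) = 530.0/11.0 = 48.182 mL/cmH2O.
τ = R × C = 11.304 × 0.04818 L/cmH2O = 0.5446 s.
Fraction remaining = e^(−Te/τ) = e^(−0.57/0.5446) = 0.3511.
Trapped volume = 530.0 × 0.3511 = 186.08 mL.

186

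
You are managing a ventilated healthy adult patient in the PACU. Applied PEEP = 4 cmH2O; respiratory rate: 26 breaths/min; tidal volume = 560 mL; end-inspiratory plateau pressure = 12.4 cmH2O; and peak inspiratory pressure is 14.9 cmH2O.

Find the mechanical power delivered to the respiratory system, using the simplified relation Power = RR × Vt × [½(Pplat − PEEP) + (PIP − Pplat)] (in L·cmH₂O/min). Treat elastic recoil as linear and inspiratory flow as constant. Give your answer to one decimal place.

97.6

Per-breath work = Vt × [½(Pplat−PEEP) + (PIP−Pplat)] = 0.560 × [0.5×8.4 + 2.5] = 0.560 × 6.7 = 3.752 L·cmH2O.
Power = 26 × 3.752 = 97.552 L·cmH2O/min.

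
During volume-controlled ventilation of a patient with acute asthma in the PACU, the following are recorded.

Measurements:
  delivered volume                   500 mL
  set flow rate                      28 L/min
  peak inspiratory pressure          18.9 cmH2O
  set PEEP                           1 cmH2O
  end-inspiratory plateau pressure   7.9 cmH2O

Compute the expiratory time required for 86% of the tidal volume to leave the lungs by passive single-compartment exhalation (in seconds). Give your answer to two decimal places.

Flow: 28 L/min ÷ 60 = 0.4667 L/s.
R = (PIP − Pplat)/V̇ = (18.9 − 7.9) / 0.4667 = 11.0/0.4667 = 23.57 cmH2O·s/L.
C = Vt/(Pplat − PEEP) = 500.0 / (7.9 − 1) = 500.0/6.9 = 72.464 mL/cmH2O.
τ = R × C = 23.57 × 0.07246 L/cmH2O = 1.708 s.
t = −τ·ln(1 − 0.86) = −1.708·ln(0.14) = 3.358 s.

3.36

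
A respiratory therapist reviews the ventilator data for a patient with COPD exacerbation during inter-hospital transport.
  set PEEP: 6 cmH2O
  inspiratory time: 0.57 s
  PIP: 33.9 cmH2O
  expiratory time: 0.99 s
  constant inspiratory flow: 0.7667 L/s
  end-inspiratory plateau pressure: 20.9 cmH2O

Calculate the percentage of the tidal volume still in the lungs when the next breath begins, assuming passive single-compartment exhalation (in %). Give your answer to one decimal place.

13.7

Vt = flow × Ti = 0.7667 L/s × 0.57 s × 1000 mL/L = 437.02 mL.
R = (PIP − Pplat)/V̇ = (33.9 − 20.9) / 0.7667 = 13.0/0.7667 = 16.956 cmH2O·s/L.
C = Vt/(Pplat − PEEP) = 437.02 / (20.9 − 6) = 437.02/14.9 = 29.33 mL/cmH2O.
τ = R × C = 16.956 × 0.02933 L/cmH2O = 0.4973 s.
Fraction remaining at end-expiration = e^(−Te/τ) = e^(−0.99/0.4973) = 0.1366 → 13.66%.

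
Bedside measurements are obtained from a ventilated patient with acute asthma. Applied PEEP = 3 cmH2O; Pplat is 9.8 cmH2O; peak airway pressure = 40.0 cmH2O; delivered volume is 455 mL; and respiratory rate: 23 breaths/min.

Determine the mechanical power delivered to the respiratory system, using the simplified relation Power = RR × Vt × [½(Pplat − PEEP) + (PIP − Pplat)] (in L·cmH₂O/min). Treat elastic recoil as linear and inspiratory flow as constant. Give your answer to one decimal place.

Per-breath work = Vt × [½(Pplat−PEEP) + (PIP−Pplat)] = 0.455 × [0.5×6.8 + 30.2] = 0.455 × 33.6 = 15.288 L·cmH2O.
Power = 23 × 15.288 = 351.62 L·cmH2O/min.

351.6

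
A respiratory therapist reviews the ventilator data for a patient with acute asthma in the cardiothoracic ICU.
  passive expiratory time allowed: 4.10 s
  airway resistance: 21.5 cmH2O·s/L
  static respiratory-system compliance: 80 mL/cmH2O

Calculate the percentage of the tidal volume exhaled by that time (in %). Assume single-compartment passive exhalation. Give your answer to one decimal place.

90.8

τ = R × C = 21.5 × 80 mL/cmH2O = 21.5 × 0.080 L/cmH2O = 1.72 s.
Passive exhalation: V(t)/V₀ = e^(−t/τ) = e^(−4.10/1.72) = 0.09221.
Fraction exhaled = 1 − 0.09221 = 0.9078 → 90.78%.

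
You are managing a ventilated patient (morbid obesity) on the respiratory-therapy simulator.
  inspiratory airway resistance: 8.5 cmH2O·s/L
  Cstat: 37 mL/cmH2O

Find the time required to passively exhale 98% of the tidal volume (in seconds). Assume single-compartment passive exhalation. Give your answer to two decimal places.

1.23

τ = R × C = 8.5 × 37 mL/cmH2O = 8.5 × 0.037 L/cmH2O = 0.3145 s.
Exhaled fraction f = 1 − e^(−t/τ) → t = −τ·ln(1 − f) = −0.3145·ln(0.02) = 1.23 s.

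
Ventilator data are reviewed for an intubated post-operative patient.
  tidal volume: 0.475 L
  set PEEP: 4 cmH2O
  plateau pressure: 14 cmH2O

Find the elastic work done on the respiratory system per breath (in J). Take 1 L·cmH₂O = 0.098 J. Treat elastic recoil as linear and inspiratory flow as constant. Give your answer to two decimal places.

Elastic work ≈ ½ × (Pplat − PEEP) × Vt = 0.5 × (14 − 4) × 0.475 L = 0.5 × 10.0 × 0.475 = 2.375 L·cmH2O.
× 0.098 J/(L·cmH2O) → 0.2328 J.

0.23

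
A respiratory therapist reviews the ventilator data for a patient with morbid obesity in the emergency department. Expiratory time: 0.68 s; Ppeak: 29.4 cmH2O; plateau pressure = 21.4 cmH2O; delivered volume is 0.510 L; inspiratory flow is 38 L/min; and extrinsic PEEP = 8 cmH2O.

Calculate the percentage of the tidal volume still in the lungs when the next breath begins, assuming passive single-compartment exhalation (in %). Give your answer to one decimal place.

Flow: 38 L/min ÷ 60 = 0.6333 L/s.
R = (PIP − Pplat)/V̇ = (29.4 − 21.4) / 0.6333 = 8.0/0.6333 = 12.632 cmH2O·s/L.
C = Vt/(Pplat − PEEP) = 510.0 / (21.4 − 8) = 510.0/13.4 = 38.06 mL/cmH2O.
τ = R × C = 12.632 × 0.03806 L/cmH2O = 0.4808 s.
Fraction remaining at end-expiration = e^(−Te/τ) = e^(−0.68/0.4808) = 0.2431 → 24.31%.

24.3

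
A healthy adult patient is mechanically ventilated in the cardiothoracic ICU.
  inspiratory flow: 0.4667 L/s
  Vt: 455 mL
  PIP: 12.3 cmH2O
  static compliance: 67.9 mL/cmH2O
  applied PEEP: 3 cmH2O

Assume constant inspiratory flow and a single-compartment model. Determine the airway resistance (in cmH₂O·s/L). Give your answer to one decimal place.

Equation of motion (constant flow): PIP = Vt/C + R·V̇ + PEEP.
R·V̇ = PIP − Vt/C − PEEP = 12.3 − 455/67.9 − 3 = 12.3 − 6.701 − 3 = 2.599 cmH2O.
R = 2.599 / 0.4667 = 5.569 cmH2O·s/L.

5.6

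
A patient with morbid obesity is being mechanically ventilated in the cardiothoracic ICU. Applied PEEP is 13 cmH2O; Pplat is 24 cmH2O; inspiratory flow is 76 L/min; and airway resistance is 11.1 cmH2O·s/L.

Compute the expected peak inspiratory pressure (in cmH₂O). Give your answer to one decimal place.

Flow: 76 L/min ÷ 60 = 1.2667 L/s.
PIP = Pplat + Raw × flow = 24 + 11.1 × 1.2667 = 24 + 14.06 = 38.06 cmH2O.

38.1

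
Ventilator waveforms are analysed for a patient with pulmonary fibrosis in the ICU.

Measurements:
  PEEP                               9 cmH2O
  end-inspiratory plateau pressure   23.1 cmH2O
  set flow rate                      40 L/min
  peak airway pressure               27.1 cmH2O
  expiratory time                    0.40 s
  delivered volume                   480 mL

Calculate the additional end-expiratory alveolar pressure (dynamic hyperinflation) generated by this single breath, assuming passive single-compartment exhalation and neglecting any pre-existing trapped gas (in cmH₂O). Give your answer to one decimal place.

2.0

Flow: 40 L/min ÷ 60 = 0.6667 L/s.
R = (PIP − Pplat)/V̇ = (27.1 − 23.1) / 0.6667 = 4.0/0.6667 = 6.0 cmH2O·s/L.
C = Vt/(Pplat − PEEP) = 480.0 / (23.1 − 9) = 480.0/14.1 = 34.043 mL/cmH2O.
τ = R × C = 6.0 × 0.03404 L/cmH2O = 0.2042 s.
Fraction remaining = e^(−Te/τ) = e^(−0.40/0.2042) = 0.141; trapped volume = 480.0 × 0.141 = 67.68 mL.
Additional alveolar pressure from trapping ≈ V_trapped / C = 67.68 / 34.043 = 1.988 cmH2O.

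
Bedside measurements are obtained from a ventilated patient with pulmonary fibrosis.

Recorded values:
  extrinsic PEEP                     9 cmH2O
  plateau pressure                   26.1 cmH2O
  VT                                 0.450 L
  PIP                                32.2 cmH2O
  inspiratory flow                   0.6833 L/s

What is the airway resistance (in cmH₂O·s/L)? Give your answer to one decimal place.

Raw = (PIP − Pplat) / flow = (32.2 − 26.1) / 0.6833 = 6.1 / 0.6833 = 8.927 cmH2O·s/L.

8.9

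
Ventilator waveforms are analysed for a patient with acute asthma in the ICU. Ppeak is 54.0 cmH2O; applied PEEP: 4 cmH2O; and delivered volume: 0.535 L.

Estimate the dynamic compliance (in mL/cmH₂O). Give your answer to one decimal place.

10.7

Dynamic compliance = Vt / (PIP − PEEP) = 535 / (54.0 − 4) = 535 / 50.0 = 10.7 mL/cmH2O.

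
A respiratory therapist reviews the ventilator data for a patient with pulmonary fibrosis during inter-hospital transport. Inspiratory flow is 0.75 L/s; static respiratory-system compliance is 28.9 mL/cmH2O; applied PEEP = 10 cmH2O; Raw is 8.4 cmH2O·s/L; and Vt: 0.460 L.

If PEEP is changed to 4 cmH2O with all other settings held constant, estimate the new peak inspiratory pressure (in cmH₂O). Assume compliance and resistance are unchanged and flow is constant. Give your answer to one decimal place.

PIP = Vt/C + R·V̇ + PEEP (constant-flow equation of motion).
Only the baseline term changes: ΔPIP = ΔPEEP = 4 − 10 = -6.0 cmH2O.
Original PIP = 460/28.9 + 8.4×0.75 + 10 = 32.217 cmH2O; new PIP = 32.217 + (-6.0) = 26.217 cmH2O.

26.2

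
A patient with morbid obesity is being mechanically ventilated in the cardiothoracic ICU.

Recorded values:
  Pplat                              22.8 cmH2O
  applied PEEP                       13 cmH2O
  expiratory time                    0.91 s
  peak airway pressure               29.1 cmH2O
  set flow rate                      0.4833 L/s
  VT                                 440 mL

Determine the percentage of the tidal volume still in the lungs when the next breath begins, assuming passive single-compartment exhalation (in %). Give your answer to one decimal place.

21.1

R = (PIP − Pplat)/V̇ = (29.1 − 22.8) / 0.4833 = 6.3/0.4833 = 13.035 cmH2O·s/L.
C = Vt/(Pplat − PEEP) = 440.0 / (22.8 − 13) = 440.0/9.8 = 44.898 mL/cmH2O.
τ = R × C = 13.035 × 0.0449 L/cmH2O = 0.5853 s.
Fraction remaining at end-expiration = e^(−Te/τ) = e^(−0.91/0.5853) = 0.2112 → 21.12%.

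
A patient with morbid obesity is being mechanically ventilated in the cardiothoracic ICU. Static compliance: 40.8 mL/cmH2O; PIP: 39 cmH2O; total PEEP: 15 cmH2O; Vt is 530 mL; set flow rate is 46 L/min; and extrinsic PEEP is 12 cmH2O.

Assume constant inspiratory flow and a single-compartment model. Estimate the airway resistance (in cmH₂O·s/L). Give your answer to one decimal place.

14.4

Flow: 46 L/min ÷ 60 = 0.7667 L/s.
Total PEEP = 15 cmH2O (set 12 + intrinsic 3); this is the baseline alveolar pressure.
Equation of motion (constant flow): PIP = Vt/C + R·V̇ + PEEP.
R·V̇ = PIP − Vt/C − PEEP = 39 − 530/40.8 − 15 = 39 − 12.99 − 15 = 11.01 cmH2O.
R = 11.01 / 0.7667 = 14.36 cmH2O·s/L.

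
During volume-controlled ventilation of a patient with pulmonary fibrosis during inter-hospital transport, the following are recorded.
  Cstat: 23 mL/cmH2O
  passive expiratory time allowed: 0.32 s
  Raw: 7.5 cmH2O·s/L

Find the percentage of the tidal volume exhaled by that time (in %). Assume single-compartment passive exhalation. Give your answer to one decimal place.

84.4

τ = R × C = 7.5 × 23 mL/cmH2O = 7.5 × 0.023 L/cmH2O = 0.1725 s.
Passive exhalation: V(t)/V₀ = e^(−t/τ) = e^(−0.32/0.1725) = 0.1564.
Fraction exhaled = 1 − 0.1564 = 0.8436 → 84.36%.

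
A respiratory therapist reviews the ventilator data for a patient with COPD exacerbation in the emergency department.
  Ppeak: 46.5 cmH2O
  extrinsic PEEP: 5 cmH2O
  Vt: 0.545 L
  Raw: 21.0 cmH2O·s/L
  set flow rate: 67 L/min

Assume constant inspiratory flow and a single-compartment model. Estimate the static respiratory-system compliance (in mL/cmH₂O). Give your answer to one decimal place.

Flow: 67 L/min ÷ 60 = 1.1167 L/s.
Equation of motion (constant flow): PIP = Vt/C + R·V̇ + PEEP.
Vt/C = PIP − R·V̇ − PEEP = 46.5 − 21.0×1.1167 − 5 = 46.5 − 23.451 − 5 = 18.049 cmH2O.
C = Vt / 18.049 = 545 / 18.049 = 30.196 mL/cmH2O.

30.2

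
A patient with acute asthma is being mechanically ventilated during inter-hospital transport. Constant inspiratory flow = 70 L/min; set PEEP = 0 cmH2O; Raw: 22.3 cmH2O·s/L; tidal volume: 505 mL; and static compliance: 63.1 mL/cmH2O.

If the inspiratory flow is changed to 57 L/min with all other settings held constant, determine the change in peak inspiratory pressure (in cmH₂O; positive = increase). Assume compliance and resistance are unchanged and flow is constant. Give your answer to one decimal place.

-4.8

Flow: 70 L/min ÷ 60 = 1.1667 L/s.
New flow: 57 L/min ÷ 60 = 0.95 L/s.
PIP = Vt/C + R·V̇ + PEEP (constant-flow equation of motion).
Only the resistive term changes: ΔPIP = R × ΔV̇ = 22.3 × (0.95 − 1.1667) = 22.3 × -0.2167 = -4.832 cmH2O.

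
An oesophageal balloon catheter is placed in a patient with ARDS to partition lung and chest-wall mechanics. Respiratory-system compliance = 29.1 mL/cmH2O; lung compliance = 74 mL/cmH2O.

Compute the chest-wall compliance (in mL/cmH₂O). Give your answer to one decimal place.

1/Ccw = 1/Crs − 1/CL.
1/Ccw = 1/29.1 − 1/74 = 0.02085.
Ccw = 47.962 mL/cmH2O.

48.0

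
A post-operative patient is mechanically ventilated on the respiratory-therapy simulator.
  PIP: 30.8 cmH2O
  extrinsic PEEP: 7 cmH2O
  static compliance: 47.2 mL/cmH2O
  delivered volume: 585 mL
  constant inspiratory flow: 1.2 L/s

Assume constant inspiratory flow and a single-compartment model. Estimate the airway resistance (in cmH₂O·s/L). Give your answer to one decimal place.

Equation of motion (constant flow): PIP = Vt/C + R·V̇ + PEEP.
R·V̇ = PIP − Vt/C − PEEP = 30.8 − 585/47.2 − 7 = 30.8 − 12.394 − 7 = 11.406 cmH2O.
R = 11.406 / 1.2 = 9.505 cmH2O·s/L.

9.5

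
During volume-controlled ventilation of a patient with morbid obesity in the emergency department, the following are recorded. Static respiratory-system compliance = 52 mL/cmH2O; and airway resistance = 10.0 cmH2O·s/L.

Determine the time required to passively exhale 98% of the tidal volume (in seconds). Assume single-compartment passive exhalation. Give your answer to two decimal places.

τ = R × C = 10.0 × 52 mL/cmH2O = 10.0 × 0.052 L/cmH2O = 0.52 s.
Exhaled fraction f = 1 − e^(−t/τ) → t = −τ·ln(1 − f) = −0.52·ln(0.02) = 2.034 s.

2.03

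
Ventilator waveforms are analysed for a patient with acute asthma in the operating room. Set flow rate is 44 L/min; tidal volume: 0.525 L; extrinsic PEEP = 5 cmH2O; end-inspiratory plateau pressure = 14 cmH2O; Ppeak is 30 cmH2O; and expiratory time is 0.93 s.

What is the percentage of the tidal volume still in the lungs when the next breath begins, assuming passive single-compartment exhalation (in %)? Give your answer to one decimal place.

Flow: 44 L/min ÷ 60 = 0.7333 L/s.
R = (PIP − Pplat)/V̇ = (30 − 14) / 0.7333 = 16.0/0.7333 = 21.819 cmH2O·s/L.
C = Vt/(Pplat − PEEP) = 525.0 / (14 − 5) = 525.0/9.0 = 58.333 mL/cmH2O.
τ = R × C = 21.819 × 0.05833 L/cmH2O = 1.273 s.
Fraction remaining at end-expiration = e^(−Te/τ) = e^(−0.93/1.273) = 0.4816 → 48.16%.

48.2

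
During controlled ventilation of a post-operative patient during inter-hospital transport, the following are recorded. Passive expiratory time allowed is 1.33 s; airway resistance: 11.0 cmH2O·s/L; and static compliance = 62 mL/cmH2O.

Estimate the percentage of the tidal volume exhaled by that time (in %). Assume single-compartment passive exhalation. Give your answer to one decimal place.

85.8

τ = R × C = 11.0 × 62 mL/cmH2O = 11.0 × 0.062 L/cmH2O = 0.682 s.
Passive exhalation: V(t)/V₀ = e^(−t/τ) = e^(−1.33/0.682) = 0.1423.
Fraction exhaled = 1 − 0.1423 = 0.8577 → 85.77%.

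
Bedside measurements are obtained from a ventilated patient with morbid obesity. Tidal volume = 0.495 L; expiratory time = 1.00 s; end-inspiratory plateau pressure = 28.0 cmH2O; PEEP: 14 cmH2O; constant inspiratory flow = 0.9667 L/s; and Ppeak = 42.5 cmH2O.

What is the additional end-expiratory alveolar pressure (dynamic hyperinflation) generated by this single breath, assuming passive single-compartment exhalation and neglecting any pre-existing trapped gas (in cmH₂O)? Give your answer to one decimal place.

R = (PIP − Pplat)/V̇ = (42.5 − 28.0) / 0.9667 = 14.5/0.9667 = 14.999 cmH2O·s/L.
C = Vt/(Pplat − PEEP) = 495.0 / (28.0 − 14) = 495.0/14.0 = 35.357 mL/cmH2O.
τ = R × C = 14.999 × 0.03536 L/cmH2O = 0.5304 s.
Fraction remaining = e^(−Te/τ) = e^(−1.00/0.5304) = 0.1518; trapped volume = 495.0 × 0.1518 = 75.141 mL.
Additional alveolar pressure from trapping ≈ V_trapped / C = 75.141 / 35.357 = 2.125 cmH2O.

2.1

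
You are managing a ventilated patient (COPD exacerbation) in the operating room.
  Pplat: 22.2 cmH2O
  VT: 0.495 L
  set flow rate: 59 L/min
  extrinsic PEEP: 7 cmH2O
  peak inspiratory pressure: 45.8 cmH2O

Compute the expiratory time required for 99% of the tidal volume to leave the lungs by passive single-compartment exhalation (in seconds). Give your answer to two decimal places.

Flow: 59 L/min ÷ 60 = 0.9833 L/s.
R = (PIP − Pplat)/V̇ = (45.8 − 22.2) / 0.9833 = 23.6/0.9833 = 24.001 cmH2O·s/L.
C = Vt/(Pplat − PEEP) = 495.0 / (22.2 − 7) = 495.0/15.2 = 32.566 mL/cmH2O.
τ = R × C = 24.001 × 0.03257 L/cmH2O = 0.7817 s.
t = −τ·ln(1 − 0.99) = −0.7817·ln(0.01) = 3.6 s.

3.60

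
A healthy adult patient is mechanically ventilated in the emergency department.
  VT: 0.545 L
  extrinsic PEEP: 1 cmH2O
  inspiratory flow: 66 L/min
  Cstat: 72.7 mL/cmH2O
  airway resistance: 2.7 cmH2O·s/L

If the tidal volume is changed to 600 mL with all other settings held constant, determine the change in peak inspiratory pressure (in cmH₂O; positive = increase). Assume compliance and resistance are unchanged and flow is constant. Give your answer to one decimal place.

PIP = Vt/C + R·V̇ + PEEP (constant-flow equation of motion).
Only the elastic term changes: ΔPIP = ΔVt / C = (600 − 545) / 72.7 = 0.7565 cmH2O.

0.8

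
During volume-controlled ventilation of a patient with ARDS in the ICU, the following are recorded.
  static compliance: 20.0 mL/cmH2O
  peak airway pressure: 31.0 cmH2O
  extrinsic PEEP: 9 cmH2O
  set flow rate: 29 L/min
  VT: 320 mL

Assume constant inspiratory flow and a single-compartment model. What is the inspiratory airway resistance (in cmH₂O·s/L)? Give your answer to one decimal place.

12.4

Flow: 29 L/min ÷ 60 = 0.4833 L/s.
Equation of motion (constant flow): PIP = Vt/C + R·V̇ + PEEP.
R·V̇ = PIP − Vt/C − PEEP = 31.0 − 320/20.0 − 9 = 31.0 − 16.0 − 9 = 6.0 cmH2O.
R = 6.0 / 0.4833 = 12.415 cmH2O·s/L.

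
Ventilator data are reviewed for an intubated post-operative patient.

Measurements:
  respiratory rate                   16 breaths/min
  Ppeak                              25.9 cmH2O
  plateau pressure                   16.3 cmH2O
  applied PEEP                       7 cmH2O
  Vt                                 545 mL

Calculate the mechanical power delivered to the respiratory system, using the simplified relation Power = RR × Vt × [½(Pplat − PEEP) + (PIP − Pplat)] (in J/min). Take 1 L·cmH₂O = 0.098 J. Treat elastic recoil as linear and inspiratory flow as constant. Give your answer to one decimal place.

Per-breath work = Vt × [½(Pplat−PEEP) + (PIP−Pplat)] = 0.545 × [0.5×9.3 + 9.6] = 0.545 × 14.25 = 7.766 L·cmH2O.
Power = 16 × 7.766 = 124.26 L·cmH2O/min.
× 0.098 J/(L·cmH2O) → 12.177 J/min.

12.2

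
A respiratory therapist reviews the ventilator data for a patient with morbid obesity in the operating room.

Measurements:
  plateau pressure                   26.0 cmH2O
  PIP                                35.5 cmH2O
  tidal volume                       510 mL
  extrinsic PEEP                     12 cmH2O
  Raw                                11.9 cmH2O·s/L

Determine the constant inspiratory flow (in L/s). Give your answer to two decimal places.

0.80

flow = (PIP − Pplat) / Raw = 9.5 / 11.9 = 0.7983 L/s.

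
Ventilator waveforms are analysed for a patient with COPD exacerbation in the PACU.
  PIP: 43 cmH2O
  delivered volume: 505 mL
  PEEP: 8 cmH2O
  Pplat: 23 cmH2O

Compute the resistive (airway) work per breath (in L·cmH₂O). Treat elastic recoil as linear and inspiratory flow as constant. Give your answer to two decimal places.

10.10

With constant inspiratory flow the resistive pressure is constant at PIP − Pplat = 43 − 23 = 20.0 cmH2O, so resistive work = 20.0 × 0.505 = 10.1 L·cmH2O.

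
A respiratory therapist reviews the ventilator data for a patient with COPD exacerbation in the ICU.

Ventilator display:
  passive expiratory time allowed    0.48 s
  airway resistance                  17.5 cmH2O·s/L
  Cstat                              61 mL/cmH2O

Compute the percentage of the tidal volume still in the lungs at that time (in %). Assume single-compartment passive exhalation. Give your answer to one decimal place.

τ = R × C = 17.5 × 61 mL/cmH2O = 17.5 × 0.061 L/cmH2O = 1.068 s.
Passive exhalation: V(t)/V₀ = e^(−t/τ) = e^(−0.48/1.068) = 0.638.
Fraction remaining = 0.638 → 63.8%.

63.8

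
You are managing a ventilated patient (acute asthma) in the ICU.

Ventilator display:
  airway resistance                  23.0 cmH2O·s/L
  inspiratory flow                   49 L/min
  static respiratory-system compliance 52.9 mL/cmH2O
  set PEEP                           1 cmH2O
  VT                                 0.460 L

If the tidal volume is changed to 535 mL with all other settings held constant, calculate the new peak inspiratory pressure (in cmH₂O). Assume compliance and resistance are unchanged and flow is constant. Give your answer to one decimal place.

29.9

Flow: 49 L/min ÷ 60 = 0.8167 L/s.
PIP = Vt/C + R·V̇ + PEEP (constant-flow equation of motion).
Only the elastic term changes: ΔPIP = ΔVt / C = (535 − 460) / 52.9 = 1.418 cmH2O.
Original PIP = 460/52.9 + 23.0×0.8167 + 1 = 28.48 cmH2O; new PIP = 28.48 + (1.418) = 29.898 cmH2O.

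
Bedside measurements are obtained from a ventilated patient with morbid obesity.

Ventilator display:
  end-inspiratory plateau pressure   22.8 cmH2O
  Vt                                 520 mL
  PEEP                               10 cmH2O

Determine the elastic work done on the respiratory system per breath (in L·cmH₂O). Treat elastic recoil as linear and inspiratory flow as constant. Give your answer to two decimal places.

Elastic work ≈ ½ × (Pplat − PEEP) × Vt = 0.5 × (22.8 − 10) × 0.520 L = 0.5 × 12.8 × 0.520 = 3.328 L·cmH2O.

3.33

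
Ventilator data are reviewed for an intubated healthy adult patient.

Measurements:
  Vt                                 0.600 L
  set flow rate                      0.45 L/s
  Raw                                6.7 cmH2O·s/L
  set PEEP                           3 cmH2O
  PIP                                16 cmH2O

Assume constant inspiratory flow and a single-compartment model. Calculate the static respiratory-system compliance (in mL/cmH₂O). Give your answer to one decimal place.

60.1

Equation of motion (constant flow): PIP = Vt/C + R·V̇ + PEEP.
Vt/C = PIP − R·V̇ − PEEP = 16 − 6.7×0.45 − 3 = 16 − 3.015 − 3 = 9.985 cmH2O.
C = Vt / 9.985 = 600 / 9.985 = 60.09 mL/cmH2O.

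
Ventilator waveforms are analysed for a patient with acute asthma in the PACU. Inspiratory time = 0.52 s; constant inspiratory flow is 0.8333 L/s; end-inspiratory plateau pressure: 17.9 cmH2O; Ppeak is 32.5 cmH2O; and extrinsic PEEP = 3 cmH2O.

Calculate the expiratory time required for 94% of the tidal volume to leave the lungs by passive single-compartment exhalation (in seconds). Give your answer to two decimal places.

1.43

Vt = flow × Ti = 0.8333 L/s × 0.52 s × 1000 mL/L = 433.32 mL.
R = (PIP − Pplat)/V̇ = (32.5 − 17.9) / 0.8333 = 14.6/0.8333 = 17.521 cmH2O·s/L.
C = Vt/(Pplat − PEEP) = 433.32 / (17.9 − 3) = 433.32/14.9 = 29.082 mL/cmH2O.
τ = R × C = 17.521 × 0.02908 L/cmH2O = 0.5095 s.
t = −τ·ln(1 − 0.94) = −0.5095·ln(0.06) = 1.433 s.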